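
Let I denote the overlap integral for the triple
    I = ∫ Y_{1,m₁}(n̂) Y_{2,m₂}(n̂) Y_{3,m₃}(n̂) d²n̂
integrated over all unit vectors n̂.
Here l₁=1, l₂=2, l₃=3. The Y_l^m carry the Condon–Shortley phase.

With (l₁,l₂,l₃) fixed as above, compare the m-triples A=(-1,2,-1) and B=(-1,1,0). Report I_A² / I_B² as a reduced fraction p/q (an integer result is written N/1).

1/3

l's match ⇒ only the (l;m) 3-j factors differ between A and B.
A: triangle coeff Δ(1,2,3) = 1/105; Σ_t [0,0]: t=0:+1/48 = 1/48; (3j)²=1/105 [(1 2 3; -1 2 -1)], sign=+1
B: triangle coeff Δ(1,2,3) = 1/105; Σ_t [0,0]: t=0:+1/12 = 1/12; (3j)²=1/35 [(1 2 3; -1 1 0)], sign=-1
I_A²/I_B² = (1/105)/(1/35) = 1/3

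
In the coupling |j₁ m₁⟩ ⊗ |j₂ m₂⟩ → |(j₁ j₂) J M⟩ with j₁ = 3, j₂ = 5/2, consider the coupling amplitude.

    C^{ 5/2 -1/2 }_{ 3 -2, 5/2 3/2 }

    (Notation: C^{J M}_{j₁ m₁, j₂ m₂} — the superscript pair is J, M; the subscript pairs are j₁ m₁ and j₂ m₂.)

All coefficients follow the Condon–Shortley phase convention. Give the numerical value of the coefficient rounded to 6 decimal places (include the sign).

j₁+j₂−J=3  J+j₁−j₂=3  J−j₁+j₂=2  j₁+j₂+J+1=9
(j₁±m₁, j₂±m₂, J±M) = (1,5,4,1,2,3)
P² = 288/7
sum k=2..3:
  [2] +1/24 = 1/24
  [3] −1/12 = -1/12
S = -1/24
C² = P²·S² = 1/14 ; C = -0.267261

-0.267261  (= −√(1/14))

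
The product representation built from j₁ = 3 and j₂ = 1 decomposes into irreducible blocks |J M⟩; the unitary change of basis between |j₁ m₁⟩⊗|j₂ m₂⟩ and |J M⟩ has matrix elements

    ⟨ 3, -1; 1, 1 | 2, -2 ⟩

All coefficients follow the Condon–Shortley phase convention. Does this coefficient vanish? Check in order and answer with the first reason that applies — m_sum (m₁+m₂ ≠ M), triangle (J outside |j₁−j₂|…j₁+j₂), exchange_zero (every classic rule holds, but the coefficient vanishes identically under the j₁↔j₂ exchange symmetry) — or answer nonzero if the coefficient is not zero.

m-sum: m₁+m₂ = -1+1 = 0, M = -2  ✗ ⇒ coefficient is 0

m_sum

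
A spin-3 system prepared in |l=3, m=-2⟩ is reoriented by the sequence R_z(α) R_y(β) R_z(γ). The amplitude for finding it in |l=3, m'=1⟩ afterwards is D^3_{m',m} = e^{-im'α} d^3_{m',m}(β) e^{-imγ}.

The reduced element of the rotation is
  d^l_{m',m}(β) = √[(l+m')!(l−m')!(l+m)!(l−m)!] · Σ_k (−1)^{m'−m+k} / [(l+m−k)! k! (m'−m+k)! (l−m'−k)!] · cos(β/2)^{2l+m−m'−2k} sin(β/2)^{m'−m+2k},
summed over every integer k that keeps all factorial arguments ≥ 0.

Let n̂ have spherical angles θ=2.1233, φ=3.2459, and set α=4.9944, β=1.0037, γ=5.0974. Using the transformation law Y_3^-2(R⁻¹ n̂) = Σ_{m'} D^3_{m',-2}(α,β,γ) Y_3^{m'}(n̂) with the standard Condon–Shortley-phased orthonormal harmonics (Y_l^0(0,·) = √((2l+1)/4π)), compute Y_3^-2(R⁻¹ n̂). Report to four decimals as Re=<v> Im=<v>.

Need the full column D^3_{m',-2} for m'=−3..3 at α=4.9944, β=1.0037, γ=5.0974.
cos(β/2)=0.876694, sin(β/2)=0.481048
d^3_{-3,-2}: single k=1 term ⇒ +0.610246;  D = +0.609621+0.027610i
d^3_{-2,-2}: k∈[0..1] ⇒ +0.454034 -0.683502 = -0.229468;  D = -0.053821-0.223067i
d^3_{-1,-2}: k∈[0..1] ⇒ -0.787824 +0.474395 = -0.313429;  D = +0.272192-0.155400i
d^3_{0,-2}: k∈[0..1] ⇒ +0.748739 -0.225430 = +0.523309;  D = -0.375681-0.364302i
d^3_{1,-2}: k∈[0..1] ⇒ -0.474395 +0.071415 = -0.402980;  D = -0.188945+0.355939i
d^3_{2,-2}: k∈[0..1] ⇒ +0.205788 -0.012392 = +0.193397;  D = +0.189308+0.039559i
d^3_{3,-2}: single k=0 term ⇒ -0.055318;  D = -0.004201-0.055158i
Y_3^{m'}(θ=2.1233,φ=3.2459) and Σ D·Y over m':
  (+0.6096+0.0276i)·(-0.2448+0.0792i)  (-0.0538-0.2231i)·(-0.3802+0.0805i)  (+0.2722-0.1554i)·(-0.1032+0.0108i)  (-0.3757-0.3643i)·(+0.3178+0.0000i)  (-0.1889+0.3559i)·(+0.1032+0.0108i)  (+0.1893+0.0396i)·(-0.3802-0.0805i)  (-0.0042-0.0552i)·(+0.2448+0.0792i)
Y_3^-2(R⁻¹ n̂) = -0.347631+0.015777i

Re=-0.3476 Im=0.0158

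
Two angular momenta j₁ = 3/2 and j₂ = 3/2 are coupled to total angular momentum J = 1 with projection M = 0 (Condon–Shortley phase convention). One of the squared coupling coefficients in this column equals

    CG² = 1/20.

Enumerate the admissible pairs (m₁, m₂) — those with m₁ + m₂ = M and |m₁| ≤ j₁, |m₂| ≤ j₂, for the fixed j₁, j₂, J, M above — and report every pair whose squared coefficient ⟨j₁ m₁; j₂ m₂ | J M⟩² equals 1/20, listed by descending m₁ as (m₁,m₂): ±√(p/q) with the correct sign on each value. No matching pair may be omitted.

(1/2,-1/2): −√(1/20); (-1/2,1/2): −√(1/20)

Admissible pairs with m₁+m₂ = M = 0: (-3/2,3/2), (-1/2,1/2), (1/2,-1/2), (3/2,-3/2)
  (m₁,m₂)=(3/2,-3/2): CG² = 9/20, CG = +√(9/20)
  (m₁,m₂)=(1/2,-1/2): CG² = 1/20, CG = −√(1/20)   ← matches the target
  (m₁,m₂)=(-1/2,1/2): CG² = 1/20, CG = −√(1/20)   ← matches the target
  (m₁,m₂)=(-3/2,3/2): CG² = 9/20, CG = +√(9/20)
Pairs with CG² = 1/20: (1/2,-1/2): −√(1/20); (-1/2,1/2): −√(1/20)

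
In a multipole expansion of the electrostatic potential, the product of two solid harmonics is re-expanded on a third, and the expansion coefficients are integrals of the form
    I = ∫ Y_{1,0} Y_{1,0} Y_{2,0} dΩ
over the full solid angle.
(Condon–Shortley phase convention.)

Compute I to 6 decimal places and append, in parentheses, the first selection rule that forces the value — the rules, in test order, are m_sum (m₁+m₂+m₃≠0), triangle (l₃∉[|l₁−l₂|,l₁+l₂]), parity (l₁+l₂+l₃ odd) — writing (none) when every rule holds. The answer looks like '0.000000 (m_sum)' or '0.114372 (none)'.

m-sum 0 ✓  L=4 even ✓  0≤2≤2 ✓
Π(2lᵢ+1) = 3×3×5 = 45
triangle coeff Δ(1,1,2) = 1/30
Σ_t [0,0]: t=0:+1/1 = 1/1
(3j)²=2/15 [(1 1 2; 0 0 0)], sign=+1
(m-triple is (0,0,0) — same symbol as above.)
⇒ 4πI² = 4/5
I = (+1)√(4/5/(4π)) = 0.25231325
No selection rule forces the value: the integral is nonzero (none).

0.252313 (none)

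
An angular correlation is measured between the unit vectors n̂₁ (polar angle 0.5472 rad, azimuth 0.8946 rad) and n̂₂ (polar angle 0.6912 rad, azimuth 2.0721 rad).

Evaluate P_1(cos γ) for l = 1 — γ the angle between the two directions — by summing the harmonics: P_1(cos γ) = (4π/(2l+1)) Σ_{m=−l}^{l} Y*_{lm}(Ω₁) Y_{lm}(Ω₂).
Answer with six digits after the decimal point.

0.785087

Summing Y*_{l m}(θ₁,φ₁)·Y_{l m}(θ₂,φ₂) over m ∈ [−1, 1]; prefactor 4π/(2·1+1) = 4.188790:
  term(m=-1) = 0.01517 - 0.03657j   from Y*(Ω₁)=0.11250 + 0.14021j, Y(Ω₂)=-0.10584 - 0.19314j
  term(m=+0) = 0.15708 + 0.00000j   from Y*(Ω₁)=0.41726 + 0.00000j, Y(Ω₂)=0.37646 + 0.00000j
  term(m=+1) = 0.01517 + 0.03657j   from Y*(Ω₁)=-0.11250 + 0.14021j, Y(Ω₂)=0.10584 - 0.19314j
Accumulated sum 0.18743 + 0.00000j; after 4π/(2l+1) scaling, 0.78509 + 0.00000j ⇒ P_1 = 0.785087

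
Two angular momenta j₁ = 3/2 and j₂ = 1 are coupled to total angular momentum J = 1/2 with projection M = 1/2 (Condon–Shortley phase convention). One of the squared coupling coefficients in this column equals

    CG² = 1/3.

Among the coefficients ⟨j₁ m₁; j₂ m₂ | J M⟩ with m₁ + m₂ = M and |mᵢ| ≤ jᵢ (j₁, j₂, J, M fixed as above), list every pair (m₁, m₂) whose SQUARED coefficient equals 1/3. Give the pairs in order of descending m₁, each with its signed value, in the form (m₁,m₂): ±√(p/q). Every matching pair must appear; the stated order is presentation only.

Admissible pairs with m₁+m₂ = M = 1/2: (-1/2,1), (1/2,0), (3/2,-1)
  (m₁,m₂)=(3/2,-1): CG² = 1/2, CG = +√(1/2)
  (m₁,m₂)=(1/2,0): CG² = 1/3, CG = −√(1/3)   ← matches the target
  (m₁,m₂)=(-1/2,1): CG² = 1/6, CG = +√(1/6)
Pairs with CG² = 1/3: (1/2,0): −√(1/3)

(1/2,0): −√(1/3)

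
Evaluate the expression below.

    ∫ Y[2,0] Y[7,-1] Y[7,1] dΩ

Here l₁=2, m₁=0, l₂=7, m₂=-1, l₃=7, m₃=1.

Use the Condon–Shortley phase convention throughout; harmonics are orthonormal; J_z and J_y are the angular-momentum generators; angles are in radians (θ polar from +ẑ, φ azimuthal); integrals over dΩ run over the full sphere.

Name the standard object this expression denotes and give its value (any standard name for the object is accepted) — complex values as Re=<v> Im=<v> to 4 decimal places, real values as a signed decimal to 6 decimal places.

This is a Gaunt coefficient — the integral of a triple product of spherical harmonics over the sphere.
m-sum 0 ✓  L=16 even ✓  5≤7≤9 ✓
Π(2lᵢ+1) = 5×15×15 = 1125
triangle coeff Δ(2,7,7) = 1/185640
Σ_t [0,2]: t=0:+1/2419200 t=1:−1/518400 t=2:+1/2419200 = -1/907200
(3j)²=56/3315 [(2 7 7; 0 0 0)], sign=+1
Σ_t [0,2]: t=0:+1/2073600 t=1:−1/604800 t=2:+1/3870720 = -53/58060800
(3j)²=2809/185640 [(2 7 7; 0 -1 1)], sign=-1
⇒ 4πI² = 14045/48841
I = (-1)√(14045/48841/(4π)) = -0.15127378

Gaunt coefficient, -0.151274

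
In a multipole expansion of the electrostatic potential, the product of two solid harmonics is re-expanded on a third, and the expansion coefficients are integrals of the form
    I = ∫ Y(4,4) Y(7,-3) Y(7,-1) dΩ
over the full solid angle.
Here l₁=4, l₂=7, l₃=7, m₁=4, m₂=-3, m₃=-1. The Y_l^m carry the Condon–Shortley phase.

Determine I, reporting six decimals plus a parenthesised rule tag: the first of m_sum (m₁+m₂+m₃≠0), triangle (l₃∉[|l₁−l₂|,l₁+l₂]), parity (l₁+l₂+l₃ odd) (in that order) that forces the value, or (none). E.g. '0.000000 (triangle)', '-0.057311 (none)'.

-0.167274 (none)

m-sum 0 ✓  L=18 even ✓  3≤7≤11 ✓
Π(2lᵢ+1) = 9×15×15 = 2025
triangle coeff Δ(4,7,7) = 1/58198140
Σ_t [0,4]: t=0:+1/17418240 t=1:−1/622080 t=2:+1/230400 t=3:−1/622080 t=4:+1/17418240 = 1/806400
(3j)²=2268/230945 [(4 7 7; 0 0 0)], sign=-1
Σ_t [0,0]: t=0:+1/9953280 = 1/9953280
(3j)²=2450/138567 [(4 7 7; 4 -3 -1)], sign=+1
⇒ 4πI² = 750141000/2133423721
I = (-1)√(750141000/2133423721/(4π)) = -0.16727381
No selection rule forces the value: the integral is nonzero (none).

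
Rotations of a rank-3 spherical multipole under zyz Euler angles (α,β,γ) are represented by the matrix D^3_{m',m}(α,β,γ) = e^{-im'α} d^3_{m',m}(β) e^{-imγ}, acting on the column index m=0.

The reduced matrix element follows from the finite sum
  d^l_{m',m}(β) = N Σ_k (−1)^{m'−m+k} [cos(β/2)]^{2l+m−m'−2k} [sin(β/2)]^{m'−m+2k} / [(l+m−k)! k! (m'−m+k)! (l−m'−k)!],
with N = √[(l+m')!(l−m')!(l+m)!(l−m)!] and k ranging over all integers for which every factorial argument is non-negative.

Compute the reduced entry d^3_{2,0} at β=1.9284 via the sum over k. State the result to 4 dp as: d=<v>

d=-0.4206

d^3_{2,0}(β=1.9284) via the finite sum:
With c≡cos(β/2)=0.570074 and s≡sin(β/2)=0.821593, N=[120·1·6·6]^{1/2}=65.726707
The bounds max(0,m−m')=0 and min(l+m,l−m')=1 give 2 terms
  k=0: (−1)^2·65.7267/(12)·0.5701^4·0.8216^2 = +0.390481
  k=1: (−1)^3·65.7267/(12)·0.5701^2·0.8216^4 = -0.811056
d^3_{2,0}(1.9284) = +0.390481 -0.811056 = -0.420575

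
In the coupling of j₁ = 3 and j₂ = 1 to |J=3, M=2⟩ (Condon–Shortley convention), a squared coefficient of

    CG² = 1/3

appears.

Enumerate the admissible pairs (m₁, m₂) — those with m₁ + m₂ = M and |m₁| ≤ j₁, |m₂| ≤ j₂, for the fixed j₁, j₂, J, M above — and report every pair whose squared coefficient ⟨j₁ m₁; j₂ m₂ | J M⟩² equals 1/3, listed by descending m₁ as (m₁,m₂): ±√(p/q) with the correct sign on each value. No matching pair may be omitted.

(2,0): +√(1/3)

Admissible pairs with m₁+m₂ = M = 2: (1,1), (2,0), (3,-1)
  (m₁,m₂)=(3,-1): CG² = 1/4, CG = +√(1/4)
  (m₁,m₂)=(2,0): CG² = 1/3, CG = +√(1/3)   ← matches the target
  (m₁,m₂)=(1,1): CG² = 5/12, CG = −√(5/12)
Pairs with CG² = 1/3: (2,0): +√(1/3)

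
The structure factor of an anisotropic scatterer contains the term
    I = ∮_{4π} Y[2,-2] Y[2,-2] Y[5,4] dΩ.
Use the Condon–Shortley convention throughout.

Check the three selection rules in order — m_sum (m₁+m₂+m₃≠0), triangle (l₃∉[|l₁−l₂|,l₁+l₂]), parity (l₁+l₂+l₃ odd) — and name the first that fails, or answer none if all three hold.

m₁+m₂+m₃ = -2 − 2 + 4 = 0  ✓
triangle: need |l₁−l₂| ≤ l₃ ≤ l₁+l₂ = [0,4]; l₃=5 is outside  ✗
parity: l₁+l₂+l₃ = 9 is odd

triangle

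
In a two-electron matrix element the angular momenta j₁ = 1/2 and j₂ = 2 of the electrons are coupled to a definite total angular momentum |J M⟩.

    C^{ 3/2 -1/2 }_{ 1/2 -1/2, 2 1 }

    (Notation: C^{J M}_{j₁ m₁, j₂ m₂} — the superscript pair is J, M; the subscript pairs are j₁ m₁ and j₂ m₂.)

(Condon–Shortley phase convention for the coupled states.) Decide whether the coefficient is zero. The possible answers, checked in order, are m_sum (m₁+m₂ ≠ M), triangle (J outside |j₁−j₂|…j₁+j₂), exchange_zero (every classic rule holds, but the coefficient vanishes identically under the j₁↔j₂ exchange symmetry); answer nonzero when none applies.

m_sum

m-sum: m₁+m₂ = -1/2+1 = 1/2, M = -1/2  ✗ ⇒ coefficient is 0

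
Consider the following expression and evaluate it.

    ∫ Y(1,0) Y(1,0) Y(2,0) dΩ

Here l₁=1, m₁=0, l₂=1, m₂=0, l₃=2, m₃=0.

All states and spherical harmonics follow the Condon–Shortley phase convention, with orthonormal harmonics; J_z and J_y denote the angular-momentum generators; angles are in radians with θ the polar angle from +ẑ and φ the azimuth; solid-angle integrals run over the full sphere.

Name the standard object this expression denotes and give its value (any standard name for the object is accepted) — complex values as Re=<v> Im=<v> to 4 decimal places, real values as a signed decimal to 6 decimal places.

This is a Gaunt coefficient — the integral of a triple product of spherical harmonics over the sphere.
Rules hold: Σm=0, L=4 even, 0≤2≤2.
N = 3·3·5 = 45
Δ = 0!·2!·2!/5! = 1/30
Racah Σ t=0..0: t=0:+1/1 = 1/1
⇒ 3j(1 1 2; 0 0 0)² = 2/15, sgn +1
(m-triple is (0,0,0) — same symbol as above.)
4πI² = N·(3j₀)²·(3jₘ)² = 4/5
I = +1·√(0.8/4π) = 0.25231325

Gaunt coefficient, +0.252313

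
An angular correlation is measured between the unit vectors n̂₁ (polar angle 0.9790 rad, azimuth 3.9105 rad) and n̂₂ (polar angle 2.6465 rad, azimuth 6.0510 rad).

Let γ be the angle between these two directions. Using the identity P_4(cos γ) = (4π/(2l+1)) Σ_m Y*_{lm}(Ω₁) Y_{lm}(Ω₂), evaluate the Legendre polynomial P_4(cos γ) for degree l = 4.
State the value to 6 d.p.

-0.409271

Expand P_4 via completeness: Σ_{m} conj(Y_{4,m}) at Ω₁ times Y_{4,m} at Ω₂ —
  m=-4: (-0.209501, 0.013839) × (0.013503, 0.018059) = (-0.003079, -0.003597)  (running Σ = (-0.003079, -0.003597))
  m=-3: (0.267947, -0.295863) × (-0.090605, -0.075784) = (-0.046699, 0.006501)  (running Σ = (-0.049778, 0.002904))
  m=-2: (0.008954, 0.271378) × (0.298413, 0.149476) = (-0.037893, 0.082321)  (running Σ = (-0.087671, 0.085225))
  m=-1: (0.129330, 0.125133) × (-0.465761, -0.110129) = (-0.046456, -0.072525)  (running Σ = (-0.134127, 0.012700))
  m=0: (-0.311687, -0.000000) × (0.079776, 0.000000) = (-0.024865, -0.000000)  (running Σ = (-0.158992, 0.012700))
  m=1: (-0.129330, 0.125133) × (0.465761, -0.110129) = (-0.046456, 0.072525)  (running Σ = (-0.205448, 0.085225))
  m=2: (0.008954, -0.271378) × (0.298413, -0.149476) = (-0.037893, -0.082321)  (running Σ = (-0.243341, 0.002904))
  m=3: (-0.267947, -0.295863) × (0.090605, -0.075784) = (-0.046699, -0.006501)  (running Σ = (-0.290040, -0.003597))
  m=4: (-0.209501, -0.013839) × (0.013503, -0.018059) = (-0.003079, 0.003597)  (running Σ = (-0.293119, -0.000000))
Accumulated sum (-0.293119, -0.000000); after 4π/(2l+1) scaling, (-0.409271, -0.000000) ⇒ P_4 = -0.409271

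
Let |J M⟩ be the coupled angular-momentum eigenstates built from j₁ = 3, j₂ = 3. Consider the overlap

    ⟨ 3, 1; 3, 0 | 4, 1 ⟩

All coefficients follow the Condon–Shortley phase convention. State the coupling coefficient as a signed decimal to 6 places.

-0.312094

j₁+j₂−J=2  J+j₁−j₂=4  J−j₁+j₂=4  j₁+j₂+J+1=11
(j₁±m₁, j₂±m₂, J±M) = (4,2,3,3,5,3)
P² = 124416/385
sum k=0..2:
  [0] +1/48 = 1/48
  [1] −1/24 = -1/24
  [2] +1/288 = 1/288
S = -5/288
C² = P²·S² = 15/154 ; C = -0.312094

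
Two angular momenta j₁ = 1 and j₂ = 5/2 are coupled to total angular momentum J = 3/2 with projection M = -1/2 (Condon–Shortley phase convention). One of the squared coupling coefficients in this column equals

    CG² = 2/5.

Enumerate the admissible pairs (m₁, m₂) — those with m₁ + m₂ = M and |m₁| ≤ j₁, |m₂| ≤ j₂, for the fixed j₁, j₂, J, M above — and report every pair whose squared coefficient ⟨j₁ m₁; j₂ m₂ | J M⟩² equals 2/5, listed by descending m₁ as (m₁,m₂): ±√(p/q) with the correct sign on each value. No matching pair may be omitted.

(1,-3/2): +√(2/5); (0,-1/2): −√(2/5)

Admissible pairs with m₁+m₂ = M = -1/2: (-1,1/2), (0,-1/2), (1,-3/2)
  (m₁,m₂)=(1,-3/2): CG² = 2/5, CG = +√(2/5)   ← matches the target
  (m₁,m₂)=(0,-1/2): CG² = 2/5, CG = −√(2/5)   ← matches the target
  (m₁,m₂)=(-1,1/2): CG² = 1/5, CG = +√(1/5)
Pairs with CG² = 2/5: (1,-3/2): +√(2/5); (0,-1/2): −√(2/5)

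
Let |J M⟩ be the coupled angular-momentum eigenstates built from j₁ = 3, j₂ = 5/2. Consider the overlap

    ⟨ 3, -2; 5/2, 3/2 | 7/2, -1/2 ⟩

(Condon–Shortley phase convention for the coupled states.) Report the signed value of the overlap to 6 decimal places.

j₁+j₂−J=2  J+j₁−j₂=4  J−j₁+j₂=3  j₁+j₂+J+1=10
(j₁±m₁, j₂±m₂, J±M) = (1,5,4,1,3,4)
P² = 9216/35
sum k=1..2:
  [1] −1/144 = -1/144
  [2] +1/24 = 1/24
S = 5/144
C² = P²·S² = 20/63 ; C = +0.563436

+√(20/63) = +0.563436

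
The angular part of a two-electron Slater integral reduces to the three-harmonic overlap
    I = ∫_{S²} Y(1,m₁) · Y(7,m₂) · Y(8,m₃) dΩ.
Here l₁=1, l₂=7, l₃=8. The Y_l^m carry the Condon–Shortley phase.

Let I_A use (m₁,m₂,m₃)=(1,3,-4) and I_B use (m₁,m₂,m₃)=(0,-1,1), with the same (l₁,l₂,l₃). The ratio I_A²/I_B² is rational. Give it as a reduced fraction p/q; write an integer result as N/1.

22/21

l's match ⇒ only the (l;m) 3-j factors differ between A and B.
A: triangle coeff Δ(1,7,8) = 1/2040; Σ_t [0,0]: t=0:+1/174182400 = 1/174182400; (3j)²=11/340 [(1 7 8; 1 3 -4)], sign=+1
B: triangle coeff Δ(1,7,8) = 1/2040; Σ_t [0,0]: t=0:+1/29030400 = 1/29030400; (3j)²=21/680 [(1 7 8; 0 -1 1)], sign=-1
I_A²/I_B² = (11/340)/(21/680) = 22/21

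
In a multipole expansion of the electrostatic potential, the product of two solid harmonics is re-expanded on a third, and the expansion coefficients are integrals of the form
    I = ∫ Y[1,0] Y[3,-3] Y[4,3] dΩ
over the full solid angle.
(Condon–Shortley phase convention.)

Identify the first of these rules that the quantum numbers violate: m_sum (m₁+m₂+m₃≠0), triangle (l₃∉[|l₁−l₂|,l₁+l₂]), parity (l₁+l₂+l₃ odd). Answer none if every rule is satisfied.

none

Σmᵢ = 0  ✓
l₃∈[|l₁−l₂|,l₁+l₂]=[2,4], have l₃=4  ✓
Σlᵢ = 8 ⇒ even  ✓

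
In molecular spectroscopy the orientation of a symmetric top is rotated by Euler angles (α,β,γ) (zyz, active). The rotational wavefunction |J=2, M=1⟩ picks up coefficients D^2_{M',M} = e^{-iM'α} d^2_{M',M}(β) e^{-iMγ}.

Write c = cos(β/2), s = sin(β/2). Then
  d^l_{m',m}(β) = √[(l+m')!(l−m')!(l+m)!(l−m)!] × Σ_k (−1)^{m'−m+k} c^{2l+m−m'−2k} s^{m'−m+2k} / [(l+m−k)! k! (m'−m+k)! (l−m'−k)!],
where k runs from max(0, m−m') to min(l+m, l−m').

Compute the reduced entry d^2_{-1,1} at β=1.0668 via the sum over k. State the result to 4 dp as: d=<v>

d=0.5082

d^2_{-1,1}(β=1.0668) via the finite sum:
With c≡cos(β/2)=0.861083 and s≡sin(β/2)=0.508464, N=[1·6·6·1]^{1/2}=6.000000
Admissible k: 2..3 (factorial args all ≥0)
  k=2: (−1)^0·6.0000/(2)·0.8611^2·0.5085^2 = +0.575085
  k=3: (−1)^1·6.0000/(6)·0.8611^0·0.5085^4 = -0.066841
d^2_{-1,1}(1.0668) = +0.575085 -0.066841 = +0.508244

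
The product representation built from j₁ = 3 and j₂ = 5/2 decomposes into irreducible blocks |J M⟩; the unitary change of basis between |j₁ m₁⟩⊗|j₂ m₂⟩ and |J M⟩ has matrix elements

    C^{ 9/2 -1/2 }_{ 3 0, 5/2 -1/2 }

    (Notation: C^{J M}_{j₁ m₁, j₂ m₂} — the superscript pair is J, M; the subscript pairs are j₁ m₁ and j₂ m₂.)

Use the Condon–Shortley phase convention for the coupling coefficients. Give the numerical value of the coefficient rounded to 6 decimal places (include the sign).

+√(10/231) ≈ +0.208063

triangle: 1!·5!·4!/11! = 2880/39916800
(j±m)!: 3!·3!·2!·3!·4!·5! = 1244160
prefactor² = (2J+1)·Δ·N² = 69120/77
  k=0: +1/(0!·1!·3!·2!·2!·2!) = 1/48
  k=1: −1/(1!·0!·2!·1!·3!·3!) = -1/72
Σ = 1/144  ⇒  CG² = 69120/77·(1/144)² = 10/231
CG = +√(10/231) = +0.208063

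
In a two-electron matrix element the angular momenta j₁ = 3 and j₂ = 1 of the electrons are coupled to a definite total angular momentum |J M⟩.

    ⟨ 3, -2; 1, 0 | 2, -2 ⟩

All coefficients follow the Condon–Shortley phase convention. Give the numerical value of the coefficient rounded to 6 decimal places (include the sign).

triangle: 2!×4!×0!/7! = 48/5040
(j±m)!: 1!×5!×1!×1!×0!×4! = 2880
prefactor² = (2J+1)×Δ×N² = 960/7
  k=1: −1/(1!×1!×4!×0!×0!×0!) = -1/24
Σ = -1/24  ⇒  CG² = 960/7×(-1/24)² = 5/21
CG = −√(5/21) = -0.487950

−√(5/21) = -0.487950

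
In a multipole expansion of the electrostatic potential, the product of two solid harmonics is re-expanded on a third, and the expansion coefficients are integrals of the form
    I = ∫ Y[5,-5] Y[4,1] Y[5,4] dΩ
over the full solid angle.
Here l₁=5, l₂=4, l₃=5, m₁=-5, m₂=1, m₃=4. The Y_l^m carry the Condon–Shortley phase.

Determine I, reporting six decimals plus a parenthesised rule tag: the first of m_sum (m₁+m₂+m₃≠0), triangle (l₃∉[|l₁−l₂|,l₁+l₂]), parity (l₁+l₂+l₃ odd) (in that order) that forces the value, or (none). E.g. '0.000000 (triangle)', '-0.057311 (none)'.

Checks pass: Σm=0; 14 even; l₃=5∈[1,9].
(2·5+1)(2·4+1)(2·5+1) = 1089
Δ: 4! 6! 4! / 15! → 1/3153150
sum: t=0:+1/69120 t=1:−1/1728 t=2:+1/576 t=3:−1/1728 t=4:+1/69120 = 7/11520
3j²(5 4 5; 0 0 0) = Δ·Π!·Σ² = 2/143  (sign -1)
sum: t=4:+1/103680 = 1/103680
3j²(5 4 5; -5 1 4) = Δ·Π!·Σ² = 4/143  (sign -1)
combine: 4πI² = 1089·2/143·4/143 = 72/169
take √, sign +1: I = 0.18412721
No selection rule forces the value: the integral is nonzero (none).

0.184127 (none)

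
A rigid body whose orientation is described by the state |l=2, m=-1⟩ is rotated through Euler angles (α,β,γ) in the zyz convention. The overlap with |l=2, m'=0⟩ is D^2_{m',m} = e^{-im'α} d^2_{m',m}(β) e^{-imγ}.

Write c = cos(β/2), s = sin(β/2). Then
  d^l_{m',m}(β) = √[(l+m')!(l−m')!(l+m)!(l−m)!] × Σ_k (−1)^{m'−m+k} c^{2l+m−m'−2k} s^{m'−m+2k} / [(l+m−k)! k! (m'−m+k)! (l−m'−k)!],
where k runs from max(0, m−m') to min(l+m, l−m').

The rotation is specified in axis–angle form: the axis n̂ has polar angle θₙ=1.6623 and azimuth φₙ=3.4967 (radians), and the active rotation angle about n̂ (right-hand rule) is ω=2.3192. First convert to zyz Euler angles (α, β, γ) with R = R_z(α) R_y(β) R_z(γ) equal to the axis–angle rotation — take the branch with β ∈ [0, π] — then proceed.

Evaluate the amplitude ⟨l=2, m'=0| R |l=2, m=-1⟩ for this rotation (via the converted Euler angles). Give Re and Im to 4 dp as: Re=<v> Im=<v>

Re=-0.3241 Im=-0.5150

Axis–angle → zyz. n̂ = (sinθₙcosφₙ, sinθₙsinφₙ, cosθₙ) = (-0.933687, -0.346236, -0.091376), ω = 2.3192.
R = I cosω + sinω [n̂]ₓ + (1−cosω) n̂n̂ᵀ gives
  R = [+0.784515, +0.610214, -0.110342; +0.476298, -0.479016, +0.737349; +0.397086, -0.631017, -0.666439]
β = atan2(√(R₁₃²+R₂₃²), R₃₃) = 2.300218; α = atan2(R₂₃, R₁₃) mod 2π = 1.719341; γ = atan2(R₃₂, −R₃₁) mod 2π = 4.150719
Split into d^2_{0,-1}(β=2.3002) × two z-phases.
With c≡cos(β/2)=0.408388 and s≡sin(β/2)=0.912808, N=[2·2·1·6]^{1/2}=4.898979
Admissible k: 0..1 (factorial args all ≥0)
  k=0: (−1)^1·4.8990/(2)·0.4084^3·0.9128^1 = -0.152291
  k=1: (−1)^2·4.8990/(2)·0.4084^1·0.9128^3 = +0.760830
d^2_{0,-1}(2.3002) = -0.152291 +0.760830 = +0.608539
Phases: e^{-i·(0)·1.7193}=+1.000000+0.000000i, e^{-i·(-1)·4.1507}=-0.532601-0.846367i ⇒ D=-0.324108-0.515047i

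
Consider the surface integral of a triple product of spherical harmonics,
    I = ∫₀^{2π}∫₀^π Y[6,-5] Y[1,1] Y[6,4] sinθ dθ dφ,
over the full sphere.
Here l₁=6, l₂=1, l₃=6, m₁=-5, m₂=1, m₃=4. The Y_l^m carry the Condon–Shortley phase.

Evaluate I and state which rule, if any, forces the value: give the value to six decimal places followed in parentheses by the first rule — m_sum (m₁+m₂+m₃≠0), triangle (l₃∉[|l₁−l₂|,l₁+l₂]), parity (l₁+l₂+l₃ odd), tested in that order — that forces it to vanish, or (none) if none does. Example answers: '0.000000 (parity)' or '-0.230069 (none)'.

0.000000 (parity)

L=13 odd ⇒ parity kills the (l;000) factor ⇒ I = 0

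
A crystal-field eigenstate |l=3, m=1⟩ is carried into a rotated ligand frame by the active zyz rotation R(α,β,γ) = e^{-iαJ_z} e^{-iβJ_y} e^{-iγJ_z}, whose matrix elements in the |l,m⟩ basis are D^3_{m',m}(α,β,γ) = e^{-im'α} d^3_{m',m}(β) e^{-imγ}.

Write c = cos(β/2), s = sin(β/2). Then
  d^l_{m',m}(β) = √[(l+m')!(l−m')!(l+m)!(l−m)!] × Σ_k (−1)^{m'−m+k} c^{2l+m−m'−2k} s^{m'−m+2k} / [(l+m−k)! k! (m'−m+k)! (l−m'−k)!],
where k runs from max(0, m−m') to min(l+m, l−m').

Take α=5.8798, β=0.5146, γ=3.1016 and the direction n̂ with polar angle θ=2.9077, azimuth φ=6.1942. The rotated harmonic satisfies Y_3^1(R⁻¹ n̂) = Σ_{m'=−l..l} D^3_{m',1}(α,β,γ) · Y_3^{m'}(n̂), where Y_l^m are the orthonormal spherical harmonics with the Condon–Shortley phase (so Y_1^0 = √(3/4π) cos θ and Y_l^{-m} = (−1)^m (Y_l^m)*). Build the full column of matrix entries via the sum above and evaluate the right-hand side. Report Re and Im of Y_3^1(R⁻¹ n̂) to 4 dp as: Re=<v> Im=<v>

Need the full column D^3_{m',1} for m'=−3..3 at α=5.8798, β=0.5146, γ=3.1016.
cos(β/2)=0.967081, sin(β/2)=0.254470
d^3_{-3,1}: single k=4 term ⇒ +0.015189;  D = -0.005924+0.013986i
d^3_{-2,1}: k∈[3..4] ⇒ +0.094260 -0.003263 = +0.090997;  D = -0.065532+0.063136i
d^3_{-1,1}: k∈[2..4] ⇒ +0.339841 -0.031374 +0.000272 = +0.308739;  D = -0.288578+0.109741i
d^3_{0,1}: k∈[1..3] ⇒ +0.745660 -0.154886 +0.003575 = +0.594349;  D = -0.593874-0.023763i
d^3_{1,1}: k∈[0..2] ⇒ +0.818043 -0.453122 +0.023530 = +0.388451;  D = -0.350891-0.166643i
d^3_{2,1}: k∈[0..1] ⇒ -0.680692 +0.094260 = -0.586431;  D = +0.388459+0.439319i
d^3_{3,1}: single k=0 term ⇒ +0.219367;  D = -0.069140-0.208186i
Y_3^{m'}(θ=2.9077,φ=6.1942) and Σ D·Y over m':
  (-0.0059+0.0140i)·(+0.0050+0.0014i)  (-0.0655+0.0631i)·(-0.0526-0.0095i)  (-0.2886+0.1097i)·(+0.2784+0.0248i)  (-0.5939-0.0238i)·(-0.6285+0.0000i)  (-0.3509-0.1666i)·(-0.2784+0.0248i)  (+0.3885+0.4393i)·(-0.0526+0.0095i)  (-0.0691-0.2082i)·(-0.0050+0.0014i)
Y_3^1(R⁻¹ n̂) = +0.372084+0.054888i

Re=0.3721 Im=0.0549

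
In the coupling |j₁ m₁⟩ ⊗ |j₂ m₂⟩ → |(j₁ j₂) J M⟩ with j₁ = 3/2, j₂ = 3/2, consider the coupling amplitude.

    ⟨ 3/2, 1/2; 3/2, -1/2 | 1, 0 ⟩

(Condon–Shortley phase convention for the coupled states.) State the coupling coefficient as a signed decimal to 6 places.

√[3·2!1!1!/5! · 2!1!1!2!1!1!] = √(1/5)
  +(−1)^0/∏(0,2,1,1,0,0)! = 1/2  (running 1/2)
  +(−1)^1/∏(1,1,0,0,1,1)! = -1  (running -1/2)
⟨..|..⟩ = √(1/5)·(-1/2) = -0.223607

−√(1/20) ≈ -0.223607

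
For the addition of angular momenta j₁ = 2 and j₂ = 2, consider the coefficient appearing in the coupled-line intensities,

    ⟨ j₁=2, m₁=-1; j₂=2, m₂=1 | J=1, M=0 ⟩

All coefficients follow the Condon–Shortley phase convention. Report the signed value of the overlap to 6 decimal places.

+0.316228  (= +√(1/10))

√[3·3!1!1!/6! · 1!3!3!1!1!1!] = √(9/10)
  +(−1)^2/∏(2,1,1,1,0,0)! = 1/2  (running 1/2)
  +(−1)^3/∏(3,0,0,0,1,1)! = -1/6  (running 1/3)
⟨..|..⟩ = √(9/10)·(1/3) = +0.316228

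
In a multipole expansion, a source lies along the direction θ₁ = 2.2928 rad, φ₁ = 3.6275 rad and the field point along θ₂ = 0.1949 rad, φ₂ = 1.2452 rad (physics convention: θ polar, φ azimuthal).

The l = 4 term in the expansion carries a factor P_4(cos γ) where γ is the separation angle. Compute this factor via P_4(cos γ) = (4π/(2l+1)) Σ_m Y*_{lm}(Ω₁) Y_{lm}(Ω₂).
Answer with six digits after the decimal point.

-0.343260

Expand P_4 via completeness: Σ_{m} conj(Y_{4,m}) at Ω₁ times Y_{4,m} at Ω₂ —
  term(m=-4) = (-0.000087, -0.000009)   from Y*(Ω₁)=(-0.051135, 0.130737), Y(Ω₂)=(0.000165, 0.000600)
  term(m=-3) = (-0.002026, -0.002371)   from Y*(Ω₁)=(0.039453, 0.347424), Y(Ω₂)=(-0.007392, 0.004992)
  term(m=-2) = (0.001456, -0.027868)   from Y*(Ω₁)=(0.218554, 0.320159), Y(Ω₂)=(-0.057257, -0.043635)
  term(m=-1) = (0.003283, -0.003116)   from Y*(Ω₁)=(0.011915, 0.006293), Y(Ω₂)=(0.107461, -0.318299)
  term(m=+0) = (-0.251095, -0.000000)   from Y*(Ω₁)=(-0.362444, -0.000000), Y(Ω₂)=(0.692783, 0.000000)
  term(m=+1) = (0.003283, 0.003116)   from Y*(Ω₁)=(-0.011915, 0.006293), Y(Ω₂)=(-0.107461, -0.318299)
  term(m=+2) = (0.001456, 0.027868)   from Y*(Ω₁)=(0.218554, -0.320159), Y(Ω₂)=(-0.057257, 0.043635)
  term(m=+3) = (-0.002026, 0.002371)   from Y*(Ω₁)=(-0.039453, 0.347424), Y(Ω₂)=(0.007392, 0.004992)
  term(m=+4) = (-0.000087, 0.000009)   from Y*(Ω₁)=(-0.051135, -0.130737), Y(Ω₂)=(0.000165, -0.000600)
Accumulated sum (-0.245842, -0.000000); after 4π/(2l+1) scaling, (-0.343260, -0.000000) ⇒ P_4 = -0.343260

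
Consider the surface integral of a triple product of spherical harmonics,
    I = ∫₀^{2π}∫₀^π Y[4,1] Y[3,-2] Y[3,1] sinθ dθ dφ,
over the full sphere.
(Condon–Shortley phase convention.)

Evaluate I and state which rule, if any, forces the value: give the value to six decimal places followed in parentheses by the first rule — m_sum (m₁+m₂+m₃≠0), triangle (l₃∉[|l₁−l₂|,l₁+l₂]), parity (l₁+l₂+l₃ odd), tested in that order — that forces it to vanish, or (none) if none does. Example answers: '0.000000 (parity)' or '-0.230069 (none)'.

Rules hold: Σm=0, L=10 even, 1≤3≤7.
N = 9·7·7 = 441
Δ = 4!·4!·2!/11! = 1/34650
Racah Σ t=1..3: t=1:−1/72 t=2:+1/16 t=3:−1/72 = 5/144
⇒ 3j(4 3 3; 0 0 0)² = 2/77, sgn -1
Racah Σ t=0..1: t=0:+1/144 t=1:−1/48 = -1/72
⇒ 3j(4 3 3; 1 -2 1)² = 16/693, sgn -1
4πI² = N·(3j₀)²·(3jₘ)² = 32/121
I = +1·√(0.264463/4π) = 0.14506992
No selection rule forces the value: the integral is nonzero (none).

0.145070 (none)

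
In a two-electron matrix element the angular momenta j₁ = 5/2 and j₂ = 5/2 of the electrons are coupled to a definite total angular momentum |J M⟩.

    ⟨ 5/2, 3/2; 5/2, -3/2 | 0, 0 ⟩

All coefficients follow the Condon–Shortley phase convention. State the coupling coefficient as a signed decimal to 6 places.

√[1·5!0!0!/6! · 4!1!1!4!0!0!] = √(96)
  +(−1)^1/∏(1,4,0,0,0,0)! = -1/24  (running -1/24)
⟨..|..⟩ = √(96)·(-1/24) = -0.408248

−√(1/6) = -0.408248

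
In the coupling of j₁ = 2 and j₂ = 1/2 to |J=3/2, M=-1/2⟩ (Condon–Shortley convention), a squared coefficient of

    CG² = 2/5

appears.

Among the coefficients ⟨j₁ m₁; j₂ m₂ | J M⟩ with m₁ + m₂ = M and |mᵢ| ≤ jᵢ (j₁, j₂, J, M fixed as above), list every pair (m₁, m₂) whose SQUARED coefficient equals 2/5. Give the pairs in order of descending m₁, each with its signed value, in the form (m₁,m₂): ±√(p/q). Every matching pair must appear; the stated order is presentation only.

Admissible pairs with m₁+m₂ = M = -1/2: (-1,1/2), (0,-1/2)
  (m₁,m₂)=(0,-1/2): CG² = 2/5, CG = +√(2/5)   ← matches the target
  (m₁,m₂)=(-1,1/2): CG² = 3/5, CG = −√(3/5)
Pairs with CG² = 2/5: (0,-1/2): +√(2/5)

(0,-1/2): +√(2/5)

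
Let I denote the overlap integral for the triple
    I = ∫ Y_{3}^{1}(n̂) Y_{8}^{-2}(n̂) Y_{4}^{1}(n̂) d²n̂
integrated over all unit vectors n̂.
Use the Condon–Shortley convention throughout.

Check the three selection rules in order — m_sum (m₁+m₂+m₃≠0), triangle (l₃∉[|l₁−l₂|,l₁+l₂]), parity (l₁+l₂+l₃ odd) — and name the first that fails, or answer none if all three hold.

triangle

azimuthal sum: 1 − 2 + 1 = 0  ✓
l₃ must lie in [5,11]; have l₃=4  ✗
L = 3 + 8 + 4 = 15 (odd)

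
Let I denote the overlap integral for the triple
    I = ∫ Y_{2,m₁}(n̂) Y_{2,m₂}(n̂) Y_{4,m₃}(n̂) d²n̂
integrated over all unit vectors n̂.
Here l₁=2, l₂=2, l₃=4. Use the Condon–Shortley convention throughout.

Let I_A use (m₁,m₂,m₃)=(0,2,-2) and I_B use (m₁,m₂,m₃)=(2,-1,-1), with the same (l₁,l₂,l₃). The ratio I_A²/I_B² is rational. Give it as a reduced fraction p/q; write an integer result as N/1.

3/1

Same 2,2,4: normalisation and zero-m 3j drop out of the ratio.
A: Δ: 0! 4! 4! / 9! → 1/630; sum: t=0:+1/96 = 1/96; 3j²(2 2 4; 0 2 -2) = Δ·Π!·Σ² = 1/42  (sign +1)
B: Δ: 0! 4! 4! / 9! → 1/630; sum: t=0:+1/144 = 1/144; 3j²(2 2 4; 2 -1 -1) = Δ·Π!·Σ² = 1/126  (sign -1)
I_A²/I_B² = (1/42)/(1/126) = 3/1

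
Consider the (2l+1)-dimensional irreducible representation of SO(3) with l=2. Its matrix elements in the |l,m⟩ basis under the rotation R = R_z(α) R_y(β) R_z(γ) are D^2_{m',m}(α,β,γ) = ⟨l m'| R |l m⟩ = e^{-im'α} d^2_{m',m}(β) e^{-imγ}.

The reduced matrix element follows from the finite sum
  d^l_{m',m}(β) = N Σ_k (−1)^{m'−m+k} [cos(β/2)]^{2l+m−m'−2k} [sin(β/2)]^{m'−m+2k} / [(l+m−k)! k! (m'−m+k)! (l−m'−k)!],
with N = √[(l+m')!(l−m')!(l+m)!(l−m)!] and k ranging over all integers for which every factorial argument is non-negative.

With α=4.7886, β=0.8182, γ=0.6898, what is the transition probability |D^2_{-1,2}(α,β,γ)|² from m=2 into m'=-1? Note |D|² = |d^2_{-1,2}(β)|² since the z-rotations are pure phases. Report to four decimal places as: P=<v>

D^2_{-1,2}(4.7886,0.8182,0.6898) = e^{-i·-1·4.7886}·d^2_{-1,2}(0.8182)·e^{-i·2·0.6898}. Compute d first:
Half-angle: c=0.917479, s=0.397784. N=√(1·6·24·1)=12.000000
k∈{3} keeps every argument non-negative
  k=3: (−1)^0·12.0000/(6)·0.9175^1·0.3978^3 = +0.115496
d^2_{-1,2}(0.8182) = +0.115496
|D^2_{-1,2}|² = |d^2_{-1,2}(β)|² = (+0.115496)² = 0.013339 (the z-rotation phases have unit modulus)

P=0.0133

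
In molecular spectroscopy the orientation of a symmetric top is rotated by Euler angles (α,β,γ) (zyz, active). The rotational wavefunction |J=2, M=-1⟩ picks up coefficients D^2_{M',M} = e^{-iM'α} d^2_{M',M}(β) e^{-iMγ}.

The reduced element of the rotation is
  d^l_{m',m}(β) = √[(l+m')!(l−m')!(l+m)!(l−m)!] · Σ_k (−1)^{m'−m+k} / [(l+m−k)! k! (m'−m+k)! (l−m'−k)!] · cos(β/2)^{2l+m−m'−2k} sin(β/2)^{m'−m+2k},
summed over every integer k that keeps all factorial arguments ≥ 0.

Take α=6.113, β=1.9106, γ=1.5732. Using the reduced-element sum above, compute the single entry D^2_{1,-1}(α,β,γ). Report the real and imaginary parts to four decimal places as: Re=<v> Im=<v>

Re=-0.0382 Im=0.2190

First d^2_{1,-1}(β=1.9106), then the phase factors e^{-i(1)α} and e^{-i(-1)γ}:
c=cos(1.910600/2)=0.577364, s=sin(1.910600/2)=0.816487; N=√[6·1·1·6]=6.000000
k∈{0,1} keeps every argument non-negative
  k=0: (−1)^2·6.0000/(2)·0.5774^2·0.8165^2 = +0.666682
  k=1: (−1)^3·6.0000/(6)·0.5774^0·0.8165^4 = -0.444424
d^2_{1,-1}(1.9106) = +0.666682 -0.444424 = +0.222259
Attach z-rotation phases: D = e^{-i(1)(6.1130)}·(+0.222259)·e^{-i(-1)(1.5732)} = -0.038169+0.218957i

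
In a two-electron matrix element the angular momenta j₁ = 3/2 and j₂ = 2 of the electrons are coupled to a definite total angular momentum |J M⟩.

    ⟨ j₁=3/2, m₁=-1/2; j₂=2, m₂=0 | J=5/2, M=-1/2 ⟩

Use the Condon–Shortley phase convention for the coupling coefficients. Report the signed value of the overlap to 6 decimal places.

j₁+j₂−J=1  J+j₁−j₂=2  J−j₁+j₂=3  j₁+j₂+J+1=7
(j₁±m₁, j₂±m₂, J±M) = (1,2,2,2,2,3)
P² = 48/35
sum k=0..1:
  [0] +1/4 = 1/4
  [1] −1/2 = -1/2
S = -1/4
C² = P²·S² = 3/35 ; C = -0.292770

−√(3/35) = -0.292770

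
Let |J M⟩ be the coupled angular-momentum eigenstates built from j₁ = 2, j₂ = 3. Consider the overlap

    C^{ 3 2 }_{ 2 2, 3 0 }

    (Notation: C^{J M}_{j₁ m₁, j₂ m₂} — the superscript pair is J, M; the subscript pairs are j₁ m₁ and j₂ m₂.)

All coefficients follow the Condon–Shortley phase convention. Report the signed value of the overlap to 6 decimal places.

+√(1/3) = +0.577350

triangle: 2!*2!*4!/9! = 96/362880
(j±m)!: 4!*0!*3!*3!*5!*1! = 103680
prefactor² = (2J+1)*Δ*N² = 192
  k=0: +1/(0!*2!*0!*3!*2!*1!) = 1/24
Σ = 1/24  ⇒  CG² = 192*(1/24)² = 1/3
CG = +√(1/3) = +0.577350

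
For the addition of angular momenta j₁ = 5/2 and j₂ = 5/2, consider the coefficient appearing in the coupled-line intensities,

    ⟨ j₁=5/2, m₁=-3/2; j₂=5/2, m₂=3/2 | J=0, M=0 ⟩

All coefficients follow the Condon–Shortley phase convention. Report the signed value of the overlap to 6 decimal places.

√[1·5!0!0!/6! · 1!4!4!1!0!0!] = √(96)
  +(−1)^4/∏(4,1,0,0,0,0)! = 1/24  (running 1/24)
⟨..|..⟩ = √(96)·(1/24) = +0.408248

+√(1/6) ≈ +0.408248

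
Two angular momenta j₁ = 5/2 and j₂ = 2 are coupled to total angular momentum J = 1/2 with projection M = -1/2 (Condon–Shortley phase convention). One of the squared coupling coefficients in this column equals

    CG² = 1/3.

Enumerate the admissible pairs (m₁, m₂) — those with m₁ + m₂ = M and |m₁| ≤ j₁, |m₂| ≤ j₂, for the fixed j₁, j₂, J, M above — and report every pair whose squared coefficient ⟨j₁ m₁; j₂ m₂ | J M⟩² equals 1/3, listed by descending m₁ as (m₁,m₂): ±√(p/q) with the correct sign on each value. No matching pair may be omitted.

(-5/2,2): +√(1/3)

Admissible pairs with m₁+m₂ = M = -1/2: (-5/2,2), (-3/2,1), (-1/2,0), (1/2,-1), (3/2,-2)
  (m₁,m₂)=(3/2,-2): CG² = 1/15, CG = +√(1/15)
  (m₁,m₂)=(1/2,-1): CG² = 2/15, CG = −√(2/15)
  (m₁,m₂)=(-1/2,0): CG² = 1/5, CG = +√(1/5)
  (m₁,m₂)=(-3/2,1): CG² = 4/15, CG = −√(4/15)
  (m₁,m₂)=(-5/2,2): CG² = 1/3, CG = +√(1/3)   ← matches the target
Pairs with CG² = 1/3: (-5/2,2): +√(1/3)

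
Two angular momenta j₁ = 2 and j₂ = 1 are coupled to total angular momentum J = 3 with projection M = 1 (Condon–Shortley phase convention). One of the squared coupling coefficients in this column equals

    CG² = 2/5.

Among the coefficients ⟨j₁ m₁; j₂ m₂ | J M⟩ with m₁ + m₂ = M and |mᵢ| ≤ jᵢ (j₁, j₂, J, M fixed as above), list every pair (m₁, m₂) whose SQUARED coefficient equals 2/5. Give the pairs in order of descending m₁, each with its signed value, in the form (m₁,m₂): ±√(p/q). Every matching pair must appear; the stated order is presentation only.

(0,1): +√(2/5)

Admissible pairs with m₁+m₂ = M = 1: (0,1), (1,0), (2,-1)
  (m₁,m₂)=(2,-1): CG² = 1/15, CG = +√(1/15)
  (m₁,m₂)=(1,0): CG² = 8/15, CG = +√(8/15)
  (m₁,m₂)=(0,1): CG² = 2/5, CG = +√(2/5)   ← matches the target
Pairs with CG² = 2/5: (0,1): +√(2/5)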